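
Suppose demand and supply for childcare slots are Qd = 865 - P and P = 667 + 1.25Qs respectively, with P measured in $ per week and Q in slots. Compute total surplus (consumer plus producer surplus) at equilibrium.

Rewriting in direct form: Qs = -533.6 + 0.8P.
Equating demand and supply, 865 - P = -533.6 + 0.8P gives 1.8P = 1398.6, so P* = 777.
Plugging P* into demand: Q* = 865 - 777 = 88.
Demand choke price = 865; supply choke price = 667. CS = ½(865 - 777)(88) = 3872; PS = ½(777 - 667)(88) = 4840. Total surplus = 8712.

Total surplus = 8712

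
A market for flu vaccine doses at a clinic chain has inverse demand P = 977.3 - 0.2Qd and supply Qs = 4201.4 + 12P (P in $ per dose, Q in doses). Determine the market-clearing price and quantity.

Inverting to quantity form: Qd = 4886.5 - 5P.
The market clears where 4886.5 - 5P = 4201.4 + 12P. Rearranging, 17P = 685.1, hence P* = 40.3.
Then Q* = 4886.5 - 5(40.3) = 4685.

P* = 40.3, Q* = 4685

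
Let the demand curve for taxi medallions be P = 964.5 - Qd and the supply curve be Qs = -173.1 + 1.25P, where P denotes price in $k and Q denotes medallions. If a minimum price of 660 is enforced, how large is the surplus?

Solving each curve for Q: Qd = 964.5 - P.
Evaluating both curves at the floor price 660 gives Qd = 304.5, Qs = 651.9.
Surplus = Qs - Qd = 651.9 - 304.5 = 347.4.

Surplus = 347.4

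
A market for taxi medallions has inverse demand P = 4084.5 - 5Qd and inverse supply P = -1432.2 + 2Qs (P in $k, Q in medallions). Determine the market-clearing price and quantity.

In direct form, Qd = 816.9 - 0.2P and Qs = 716.1 + 0.5P.
Set Qd = Qs: 816.9 - 0.2P = 716.1 + 0.5P, so 100.8 = 0.7P and P* = 144.
Substitute back: Q* = 816.9 - 0.2(144) = 788.1.

P* = 144, Q* = 788.1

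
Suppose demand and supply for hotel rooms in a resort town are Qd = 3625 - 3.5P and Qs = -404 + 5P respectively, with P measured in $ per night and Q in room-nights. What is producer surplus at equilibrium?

The market clears where 3625 - 3.5P = -404 + 5P. Rearranging, 8.5P = 4029, hence P* = 474.
Substitute back: Q* = 3625 - 3.5(474) = 1966.
Supply choke price (Qs = 0): P = 80.8. Producer surplus = ½ × (474 - 80.8) × 1966 = 386515.6.

Producer surplus = 386515.6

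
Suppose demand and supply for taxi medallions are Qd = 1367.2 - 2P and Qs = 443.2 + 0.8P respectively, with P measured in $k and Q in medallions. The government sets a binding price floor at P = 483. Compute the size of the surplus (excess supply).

With P fixed at 483, quantity demanded is 401.2 and quantity supplied is 829.6.
Surplus = Qs - Qd = 829.6 - 401.2 = 428.4.

Surplus = 428.4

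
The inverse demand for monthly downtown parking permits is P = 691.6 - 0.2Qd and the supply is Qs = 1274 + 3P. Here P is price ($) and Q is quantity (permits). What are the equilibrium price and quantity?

Rewriting in direct form: Qd = 3458 - 5P.
The market clears where 3458 - 5P = 1274 + 3P. Rearranging, 8P = 2184, hence P* = 273.
Plugging P* into demand: Q* = 3458 - 5(273) = 2093.

P* = 273, Q* = 2093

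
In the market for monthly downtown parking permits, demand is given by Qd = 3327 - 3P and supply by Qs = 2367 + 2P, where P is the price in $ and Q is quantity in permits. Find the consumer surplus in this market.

Consumer surplus = 1261333.5

At equilibrium Qd = Qs, so 3327 - 3P = 2367 + 2P; collecting terms, 960 = 5P and P* = 192.
Then Q* = 3327 - 3(192) = 2751.
Demand choke price (Qd = 0): P = 3327/3 = 1109. Consumer surplus = ½ × (1109 - 192) × 2751 = 1261333.5.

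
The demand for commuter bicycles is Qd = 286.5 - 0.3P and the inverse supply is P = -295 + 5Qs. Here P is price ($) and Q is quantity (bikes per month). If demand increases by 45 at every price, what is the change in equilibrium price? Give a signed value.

Rewriting in direct form: Qs = 59 + 0.2P.
The market clears where 286.5 - 0.3P = 59 + 0.2P. Rearranging, 0.5P = 227.5, hence P* = 455.
Substitute back: Q* = 286.5 - 0.3(455) = 150.
After the shift, demand is Qd = 331.5 - 0.3P.
New equilibrium: 272.5 = 0.5P, so P = 545 and Q = 168.
ΔP = 545 - 455 = 90.

ΔP = 90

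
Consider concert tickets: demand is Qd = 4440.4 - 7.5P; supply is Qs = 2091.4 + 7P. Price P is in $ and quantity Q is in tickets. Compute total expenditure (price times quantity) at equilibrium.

At equilibrium Qd = Qs, so 4440.4 - 7.5P = 2091.4 + 7P; collecting terms, 2349 = 14.5P and P* = 162.
Plugging P* into demand: Q* = 4440.4 - 7.5(162) = 3225.4.
Total expenditure = P* × Q* = 162 × 3225.4 = 522514.8.

Total expenditure = 522514.8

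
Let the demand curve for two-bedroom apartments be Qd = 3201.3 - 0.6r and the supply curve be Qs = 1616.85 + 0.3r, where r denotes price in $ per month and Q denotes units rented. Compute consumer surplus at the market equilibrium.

Consumer surplus = 3834187.5

The market clears where 3201.3 - 0.6r = 1616.85 + 0.3r. Rearranging, 0.9r = 1584.45, hence r* = 1760.5.
Substitute back: Q* = 3201.3 - 0.6(1760.5) = 2145.
Demand choke price (Qd = 0): r = 3201.3/0.6 = 5335.5. Consumer surplus = ½ × (5335.5 - 1760.5) × 2145 = 3834187.5.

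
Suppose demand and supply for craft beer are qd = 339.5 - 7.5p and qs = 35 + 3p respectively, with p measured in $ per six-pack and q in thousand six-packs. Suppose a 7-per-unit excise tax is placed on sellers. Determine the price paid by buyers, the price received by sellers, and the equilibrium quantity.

With a tax of 7 on sellers, they supply based on the net price p_s = p_b - 7, so qs = 14 + 3p_b.
Equate demand and the shifted supply: 339.5 - 7.5p_b = 14 + 3p_b, giving 10.5p_b = 325.5, so p_b = 31.
Then p_s = 31 - 7 = 24 and q = 339.5 - 7.5(31) = 107.

p_b = 31, p_s = 24, q = 107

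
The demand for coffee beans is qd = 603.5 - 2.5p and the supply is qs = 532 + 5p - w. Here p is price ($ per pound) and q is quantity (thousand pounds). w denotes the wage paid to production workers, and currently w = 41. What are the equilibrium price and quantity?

With w = 41, supply is qs = 491 + 5p.
The market clears where 603.5 - 2.5p = 491 + 5p. Rearranging, 7.5p = 112.5, hence p* = 15.
From the demand curve, q* = 603.5 - 2.5(15) = 566.

p* = 15, q* = 566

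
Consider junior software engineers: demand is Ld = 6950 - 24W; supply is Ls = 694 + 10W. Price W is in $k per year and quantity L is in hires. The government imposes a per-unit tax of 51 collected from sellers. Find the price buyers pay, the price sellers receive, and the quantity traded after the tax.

The tax drives a wedge W_b - W_s = 51. Substituting W_s = W_b - 51 into supply: Ls = 184 + 10W_b.
Set Ld = Ls: 6950 - 24W_b = 184 + 10W_b, so 6766 = 34W_b and W_b = 199.
Then W_s = 199 - 51 = 148 and L = 6950 - 24(199) = 2174.

W_b = 199, W_s = 148, L = 2174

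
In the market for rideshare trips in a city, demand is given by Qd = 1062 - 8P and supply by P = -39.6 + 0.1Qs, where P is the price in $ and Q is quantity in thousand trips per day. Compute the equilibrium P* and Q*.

Rewriting in direct form: Qs = 396 + 10P.
The market clears where 1062 - 8P = 396 + 10P. Rearranging, 18P = 666, hence P* = 37.
Plugging P* into demand: Q* = 1062 - 8(37) = 766.

P* = 37, Q* = 766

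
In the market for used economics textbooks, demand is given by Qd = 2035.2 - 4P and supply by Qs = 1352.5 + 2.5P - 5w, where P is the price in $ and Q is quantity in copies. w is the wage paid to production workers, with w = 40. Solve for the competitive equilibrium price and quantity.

With w = 40, supply is Qs = 1152.5 + 2.5P.
At equilibrium Qd = Qs, so 2035.2 - 4P = 1152.5 + 2.5P; collecting terms, 882.7 = 6.5P and P* = 135.8.
From the demand curve, Q* = 2035.2 - 4(135.8) = 1492.

P* = 135.8, Q* = 1492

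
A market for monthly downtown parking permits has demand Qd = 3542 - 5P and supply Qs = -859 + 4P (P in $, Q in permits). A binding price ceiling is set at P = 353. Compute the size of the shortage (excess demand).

With P fixed at 353, quantity demanded is 1777 and quantity supplied is 553.
Shortage = Qd - Qs = 1777 - 553 = 1224.

Shortage = 1224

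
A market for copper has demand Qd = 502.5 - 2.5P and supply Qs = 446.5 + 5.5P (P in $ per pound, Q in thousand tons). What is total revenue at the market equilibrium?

Total revenue = 3395

The market clears where 502.5 - 2.5P = 446.5 + 5.5P. Rearranging, 8P = 56, hence P* = 7.
Substitute back: Q* = 502.5 - 2.5(7) = 485.
Total revenue = P* × Q* = 7 × 485 = 3395.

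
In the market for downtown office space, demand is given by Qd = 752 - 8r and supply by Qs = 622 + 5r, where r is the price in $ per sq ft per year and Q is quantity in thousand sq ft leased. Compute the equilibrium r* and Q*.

Equating demand and supply, 752 - 8r = 622 + 5r gives 13r = 130, so r* = 10.
Then Q* = 752 - 8(10) = 672.

r* = 10, Q* = 672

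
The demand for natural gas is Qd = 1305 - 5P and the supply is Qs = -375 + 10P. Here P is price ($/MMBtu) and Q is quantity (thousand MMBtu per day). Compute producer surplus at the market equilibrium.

Producer surplus = 27751.25

At equilibrium Qd = Qs, so 1305 - 5P = -375 + 10P; collecting terms, 1680 = 15P and P* = 112.
From the demand curve, Q* = 1305 - 5(112) = 745.
Supply choke price (Qs = 0): P = 37.5. Producer surplus = ½ × (112 - 37.5) × 745 = 27751.25.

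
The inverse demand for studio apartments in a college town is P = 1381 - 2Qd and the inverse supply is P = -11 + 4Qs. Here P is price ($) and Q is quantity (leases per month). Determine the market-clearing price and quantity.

P* = 917, Q* = 232

Inverting to quantity form: Qd = 690.5 - 0.5P and Qs = 2.75 + 0.25P.
Set Qd = Qs: 690.5 - 0.5P = 2.75 + 0.25P, so 687.75 = 0.75P and P* = 917.
Then Q* = 690.5 - 0.5(917) = 232.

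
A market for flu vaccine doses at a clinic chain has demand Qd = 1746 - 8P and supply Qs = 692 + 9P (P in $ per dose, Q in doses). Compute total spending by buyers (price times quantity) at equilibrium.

Total spending by buyers = 77500

Equating demand and supply, 1746 - 8P = 692 + 9P gives 17P = 1054, so P* = 62.
Plugging P* into demand: Q* = 1746 - 8(62) = 1250.
Total spending by buyers = P* × Q* = 62 × 1250 = 77500.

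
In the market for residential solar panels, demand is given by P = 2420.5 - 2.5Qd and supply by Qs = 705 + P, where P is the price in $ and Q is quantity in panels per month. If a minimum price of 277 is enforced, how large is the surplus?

Inverting to quantity form: Qd = 968.2 - 0.4P.
Evaluating both curves at the floor price 277 gives Qd = 857.4, Qs = 982.
Surplus = Qs - Qd = 982 - 857.4 = 124.6.

Surplus = 124.6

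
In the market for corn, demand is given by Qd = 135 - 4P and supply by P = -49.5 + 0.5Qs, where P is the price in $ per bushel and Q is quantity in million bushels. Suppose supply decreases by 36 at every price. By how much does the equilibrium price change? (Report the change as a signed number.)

Rewriting in direct form: Qs = 99 + 2P.
At equilibrium Qd = Qs, so 135 - 4P = 99 + 2P; collecting terms, 36 = 6P and P* = 6.
Plugging P* into demand: Q* = 135 - 4(6) = 111.
After the shift, supply is Qs = 63 + 2P.
Re-solving, 6P = 72 gives P = 12 and Q = 87.
ΔP = 12 - 6 = 6.

ΔP = 6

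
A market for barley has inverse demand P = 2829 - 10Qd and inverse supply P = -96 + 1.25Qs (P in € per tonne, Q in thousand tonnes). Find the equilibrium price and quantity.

P* = 229, Q* = 260

In direct form, Qd = 282.9 - 0.1P and Qs = 76.8 + 0.8P.
Equating demand and supply, 282.9 - 0.1P = 76.8 + 0.8P gives 0.9P = 206.1, so P* = 229.
Substitute back: Q* = 282.9 - 0.1(229) = 260.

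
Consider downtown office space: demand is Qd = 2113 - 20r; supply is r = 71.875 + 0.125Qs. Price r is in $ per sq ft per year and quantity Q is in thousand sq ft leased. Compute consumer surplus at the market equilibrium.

Solving each curve for Q: Qs = -575 + 8r.
Equating demand and supply, 2113 - 20r = -575 + 8r gives 28r = 2688, so r* = 96.
From the demand curve, Q* = 2113 - 20(96) = 193.
Demand choke price (Qd = 0): r = 2113/20 = 105.65. Consumer surplus = ½ × (105.65 - 96) × 193 = 931.225.

Consumer surplus = 931.225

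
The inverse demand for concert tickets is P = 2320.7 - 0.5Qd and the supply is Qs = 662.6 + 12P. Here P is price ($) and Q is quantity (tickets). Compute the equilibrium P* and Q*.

P* = 284.2, Q* = 4073

Inverting to quantity form: Qd = 4641.4 - 2P.
Equating demand and supply, 4641.4 - 2P = 662.6 + 12P gives 14P = 3978.8, so P* = 284.2.
Plugging P* into demand: Q* = 4641.4 - 2(284.2) = 4073.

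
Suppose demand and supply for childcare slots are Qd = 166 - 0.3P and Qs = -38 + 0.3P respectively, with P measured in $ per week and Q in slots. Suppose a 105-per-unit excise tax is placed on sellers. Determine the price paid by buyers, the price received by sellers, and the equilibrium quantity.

P_b = 392.5, P_s = 287.5, Q = 48.25

Sellers keep P_s = P_b - 105 per unit, so supply in terms of the buyer price is Qs = -69.5 + 0.3P_b.
Equate demand and the shifted supply: 166 - 0.3P_b = -69.5 + 0.3P_b, giving 0.6P_b = 235.5, so P_b = 392.5.
Then P_s = 392.5 - 105 = 287.5 and Q = 166 - 0.3(392.5) = 48.25.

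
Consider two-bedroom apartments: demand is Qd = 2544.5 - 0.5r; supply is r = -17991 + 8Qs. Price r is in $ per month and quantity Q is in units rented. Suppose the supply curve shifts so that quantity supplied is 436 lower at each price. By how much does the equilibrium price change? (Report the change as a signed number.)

Δr = 697.6

Rewriting in direct form: Qs = 2248.875 + 0.125r.
Set Qd = Qs: 2544.5 - 0.5r = 2248.875 + 0.125r, so 295.625 = 0.625r and r* = 473.
Substitute back: Q* = 2544.5 - 0.5(473) = 2308.
After the shift, supply is Qs = 1812.875 + 0.125r.
The new intersection has 731.625 = 0.625r, i.e. r = 1170.6, Q = 1959.2.
Δr = 1170.6 - 473 = 697.6.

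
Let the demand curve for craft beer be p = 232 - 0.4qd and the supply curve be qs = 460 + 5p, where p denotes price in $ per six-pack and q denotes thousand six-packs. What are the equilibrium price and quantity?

p* = 16, q* = 540

Rewriting in direct form: qd = 580 - 2.5p.
Set qd = qs: 580 - 2.5p = 460 + 5p, so 120 = 7.5p and p* = 16.
Substitute back: q* = 580 - 2.5(16) = 540.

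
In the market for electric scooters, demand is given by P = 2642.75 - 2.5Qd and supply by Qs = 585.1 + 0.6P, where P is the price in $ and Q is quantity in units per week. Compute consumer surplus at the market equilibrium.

Inverting to quantity form: Qd = 1057.1 - 0.4P.
Set Qd = Qs: 1057.1 - 0.4P = 585.1 + 0.6P, so 472 = P and P* = 472.
Substitute back: Q* = 1057.1 - 0.4(472) = 868.3.
Demand choke price (Qd = 0): P = 1057.1/0.4 = 2642.75. Consumer surplus = ½ × (2642.75 - 472) × 868.3 = 942431.1125.

Consumer surplus = 942431.1125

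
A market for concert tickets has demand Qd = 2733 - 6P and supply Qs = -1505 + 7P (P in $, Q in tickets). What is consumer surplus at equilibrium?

Set Qd = Qs: 2733 - 6P = -1505 + 7P, so 4238 = 13P and P* = 326.
Substitute back: Q* = 2733 - 6(326) = 777.
Demand choke price (Qd = 0): P = 2733/6 = 455.5. Consumer surplus = ½ × (455.5 - 326) × 777 = 50310.75.

Consumer surplus = 50310.75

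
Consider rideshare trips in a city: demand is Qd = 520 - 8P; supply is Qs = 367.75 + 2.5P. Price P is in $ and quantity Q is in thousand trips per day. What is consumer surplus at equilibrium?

The market clears where 520 - 8P = 367.75 + 2.5P. Rearranging, 10.5P = 152.25, hence P* = 14.5.
Plugging P* into demand: Q* = 520 - 8(14.5) = 404.
Demand choke price (Qd = 0): P = 520/8 = 65. Consumer surplus = ½ × (65 - 14.5) × 404 = 10201.

Consumer surplus = 10201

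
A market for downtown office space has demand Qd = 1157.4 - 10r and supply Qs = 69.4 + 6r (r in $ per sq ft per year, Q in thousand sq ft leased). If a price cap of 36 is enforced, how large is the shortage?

With r fixed at 36, quantity demanded is 797.4 and quantity supplied is 285.4.
Shortage = Qd - Qs = 797.4 - 285.4 = 512.

Shortage = 512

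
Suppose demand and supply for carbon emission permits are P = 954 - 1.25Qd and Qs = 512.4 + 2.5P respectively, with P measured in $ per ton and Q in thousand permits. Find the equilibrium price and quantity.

P* = 76, Q* = 702.4

In direct form, Qd = 763.2 - 0.8P.
The market clears where 763.2 - 0.8P = 512.4 + 2.5P. Rearranging, 3.3P = 250.8, hence P* = 76.
Then Q* = 763.2 - 0.8(76) = 702.4.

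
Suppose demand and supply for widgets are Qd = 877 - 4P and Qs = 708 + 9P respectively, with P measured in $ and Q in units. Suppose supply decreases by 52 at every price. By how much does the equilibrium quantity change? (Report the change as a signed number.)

Set Qd = Qs: 877 - 4P = 708 + 9P, so 169 = 13P and P* = 13.
Substitute back: Q* = 877 - 4(13) = 825.
After the shift, supply is Qs = 656 + 9P.
New equilibrium: 221 = 13P, so P = 17 and Q = 809.
ΔQ = 809 - 825 = -16.

ΔQ = -16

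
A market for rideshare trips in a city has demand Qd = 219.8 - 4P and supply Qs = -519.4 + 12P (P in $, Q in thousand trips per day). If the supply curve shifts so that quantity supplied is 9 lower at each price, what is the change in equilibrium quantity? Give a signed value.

ΔQ = -2.25

The market clears where 219.8 - 4P = -519.4 + 12P. Rearranging, 16P = 739.2, hence P* = 46.2.
Plugging P* into demand: Q* = 219.8 - 4(46.2) = 35.
After the shift, supply is Qs = -528.4 + 12P.
Re-solving, 16P = 748.2 gives P = 46.7625 and Q = 32.75.
ΔQ = 32.75 - 35 = -2.25.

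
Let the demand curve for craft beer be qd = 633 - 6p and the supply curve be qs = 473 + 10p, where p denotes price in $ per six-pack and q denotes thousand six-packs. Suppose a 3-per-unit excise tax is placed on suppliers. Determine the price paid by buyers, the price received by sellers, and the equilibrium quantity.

p_b = 11.875, p_s = 8.875, q = 561.75

The tax drives a wedge p_b - p_s = 3. Substituting p_s = p_b - 3 into supply: qs = 443 + 10p_b.
Set qd = qs: 633 - 6p_b = 443 + 10p_b, so 190 = 16p_b and p_b = 11.875.
Then p_s = 11.875 - 3 = 8.875 and q = 633 - 6(11.875) = 561.75.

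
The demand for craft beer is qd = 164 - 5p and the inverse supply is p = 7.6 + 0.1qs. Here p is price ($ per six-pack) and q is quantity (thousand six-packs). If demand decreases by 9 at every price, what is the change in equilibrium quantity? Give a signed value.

Δq = -6

Solving each curve for q: qs = -76 + 10p.
Equating demand and supply, 164 - 5p = -76 + 10p gives 15p = 240, so p* = 16.
Substitute back: q* = 164 - 5(16) = 84.
After the shift, demand is qd = 155 - 5p.
Re-solving, 15p = 231 gives p = 15.4 and q = 78.
Δq = 78 - 84 = -6.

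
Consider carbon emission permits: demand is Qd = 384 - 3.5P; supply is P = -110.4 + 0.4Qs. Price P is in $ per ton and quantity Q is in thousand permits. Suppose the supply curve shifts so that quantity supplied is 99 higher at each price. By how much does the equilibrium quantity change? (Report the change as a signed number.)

Solving each curve for Q: Qs = 276 + 2.5P.
The market clears where 384 - 3.5P = 276 + 2.5P. Rearranging, 6P = 108, hence P* = 18.
Then Q* = 384 - 3.5(18) = 321.
After the shift, supply is Qs = 375 + 2.5P.
The new intersection has 9 = 6P, i.e. P = 1.5, Q = 378.75.
ΔQ = 378.75 - 321 = 57.75.

ΔQ = 57.75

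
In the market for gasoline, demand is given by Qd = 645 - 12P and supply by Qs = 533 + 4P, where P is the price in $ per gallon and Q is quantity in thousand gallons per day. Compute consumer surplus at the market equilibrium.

Set Qd = Qs: 645 - 12P = 533 + 4P, so 112 = 16P and P* = 7.
Then Q* = 645 - 12(7) = 561.
Demand choke price (Qd = 0): P = 645/12 = 53.75. Consumer surplus = ½ × (53.75 - 7) × 561 = 13113.375.

Consumer surplus = 13113.375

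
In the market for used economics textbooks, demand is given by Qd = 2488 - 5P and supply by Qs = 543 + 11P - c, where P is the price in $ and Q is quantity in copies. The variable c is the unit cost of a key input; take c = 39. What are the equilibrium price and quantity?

P* = 124, Q* = 1868

With c = 39, supply is Qs = 504 + 11P.
At equilibrium Qd = Qs, so 2488 - 5P = 504 + 11P; collecting terms, 1984 = 16P and P* = 124.
Substitute back: Q* = 2488 - 5(124) = 1868.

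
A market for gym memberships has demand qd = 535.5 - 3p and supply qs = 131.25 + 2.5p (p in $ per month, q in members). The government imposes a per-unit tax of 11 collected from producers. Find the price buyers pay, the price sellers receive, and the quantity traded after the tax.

p_b = 78.5, p_s = 67.5, q = 300

Producers keep p_s = p_b - 11 per unit, so supply in terms of the buyer price is qs = 103.75 + 2.5p_b.
Market clearing requires 535.5 - 3p_b = 103.75 + 2.5p_b; hence 431.75 = 5.5p_b and p_b = 78.5.
So p_s = 67.5 and the quantity traded is q = 535.5 - 3(78.5) = 300.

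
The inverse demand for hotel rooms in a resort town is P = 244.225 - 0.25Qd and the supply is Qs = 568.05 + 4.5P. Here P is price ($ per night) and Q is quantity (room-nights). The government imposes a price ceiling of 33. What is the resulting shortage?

Shortage = 128.35

Solving each curve for Q: Qd = 976.9 - 4P.
At P = 33: Qd = 844.9 and Qs = 716.55.
Shortage = Qd - Qs = 844.9 - 716.55 = 128.35.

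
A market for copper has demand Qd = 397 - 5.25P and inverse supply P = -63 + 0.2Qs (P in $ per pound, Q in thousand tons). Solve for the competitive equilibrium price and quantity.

P* = 8, Q* = 355

In direct form, Qs = 315 + 5P.
Equating demand and supply, 397 - 5.25P = 315 + 5P gives 10.25P = 82, so P* = 8.
Substitute back: Q* = 397 - 5.25(8) = 355.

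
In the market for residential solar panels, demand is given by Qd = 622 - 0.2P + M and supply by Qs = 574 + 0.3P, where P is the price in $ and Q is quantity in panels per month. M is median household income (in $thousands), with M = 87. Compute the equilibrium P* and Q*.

With M = 87, demand is Qd = 709 - 0.2P.
At equilibrium Qd = Qs, so 709 - 0.2P = 574 + 0.3P; collecting terms, 135 = 0.5P and P* = 270.
Then Q* = 709 - 0.2(270) = 655.

P* = 270, Q* = 655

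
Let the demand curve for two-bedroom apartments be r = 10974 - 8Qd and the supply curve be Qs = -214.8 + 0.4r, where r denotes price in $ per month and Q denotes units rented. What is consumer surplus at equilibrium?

Consumer surplus = 3952144

Inverting to quantity form: Qd = 1371.75 - 0.125r.
Equating demand and supply, 1371.75 - 0.125r = -214.8 + 0.4r gives 0.525r = 1586.55, so r* = 3022.
Plugging r* into demand: Q* = 1371.75 - 0.125(3022) = 994.
Demand choke price (Qd = 0): r = 1371.75/0.125 = 10974. Consumer surplus = ½ × (10974 - 3022) × 994 = 3952144.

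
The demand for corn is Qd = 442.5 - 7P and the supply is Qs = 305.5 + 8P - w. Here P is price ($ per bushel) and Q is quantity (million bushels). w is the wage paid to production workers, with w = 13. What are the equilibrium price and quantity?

With w = 13, supply is Qs = 292.5 + 8P.
Equating demand and supply, 442.5 - 7P = 292.5 + 8P gives 15P = 150, so P* = 10.
Plugging P* into demand: Q* = 442.5 - 7(10) = 372.5.

P* = 10, Q* = 372.5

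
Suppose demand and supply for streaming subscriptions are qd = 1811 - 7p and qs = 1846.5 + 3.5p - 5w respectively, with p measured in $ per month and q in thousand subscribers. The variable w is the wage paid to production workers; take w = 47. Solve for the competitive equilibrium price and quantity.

p* = 19, q* = 1678

With w = 47, supply is qs = 1611.5 + 3.5p.
Set qd = qs: 1811 - 7p = 1611.5 + 3.5p, so 199.5 = 10.5p and p* = 19.
From the demand curve, q* = 1811 - 7(19) = 1678.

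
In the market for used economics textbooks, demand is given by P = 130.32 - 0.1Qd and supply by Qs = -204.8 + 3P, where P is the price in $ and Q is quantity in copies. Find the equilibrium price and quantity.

Solving each curve for Q: Qd = 1303.2 - 10P.
Set Qd = Qs: 1303.2 - 10P = -204.8 + 3P, so 1508 = 13P and P* = 116.
From the demand curve, Q* = 1303.2 - 10(116) = 143.2.

P* = 116, Q* = 143.2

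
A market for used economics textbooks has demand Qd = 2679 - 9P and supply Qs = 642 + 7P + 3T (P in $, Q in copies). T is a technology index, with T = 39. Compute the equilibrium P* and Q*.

P* = 120, Q* = 1599

With T = 39, supply is Qs = 759 + 7P.
At equilibrium Qd = Qs, so 2679 - 9P = 759 + 7P; collecting terms, 1920 = 16P and P* = 120.
Then Q* = 2679 - 9(120) = 1599.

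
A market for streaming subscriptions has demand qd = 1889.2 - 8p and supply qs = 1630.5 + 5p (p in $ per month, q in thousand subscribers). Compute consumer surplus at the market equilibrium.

Consumer surplus = 187056.25

Equating demand and supply, 1889.2 - 8p = 1630.5 + 5p gives 13p = 258.7, so p* = 19.9.
From the demand curve, q* = 1889.2 - 8(19.9) = 1730.
Demand choke price (qd = 0): p = 1889.2/8 = 236.15. Consumer surplus = ½ × (236.15 - 19.9) × 1730 = 187056.25.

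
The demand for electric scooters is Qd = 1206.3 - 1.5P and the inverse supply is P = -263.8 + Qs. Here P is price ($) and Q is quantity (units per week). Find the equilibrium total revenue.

Total revenue = 241581.6

Rewriting in direct form: Qs = 263.8 + P.
At equilibrium Qd = Qs, so 1206.3 - 1.5P = 263.8 + P; collecting terms, 942.5 = 2.5P and P* = 377.
From the demand curve, Q* = 1206.3 - 1.5(377) = 640.8.
Total revenue = P* × Q* = 377 × 640.8 = 241581.6.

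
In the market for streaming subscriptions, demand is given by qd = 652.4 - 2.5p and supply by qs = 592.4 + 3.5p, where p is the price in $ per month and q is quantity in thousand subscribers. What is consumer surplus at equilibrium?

Consumer surplus = 78726.152

Equating demand and supply, 652.4 - 2.5p = 592.4 + 3.5p gives 6p = 60, so p* = 10.
From the demand curve, q* = 652.4 - 2.5(10) = 627.4.
Demand choke price (qd = 0): p = 652.4/2.5 = 260.96. Consumer surplus = ½ × (260.96 - 10) × 627.4 = 78726.152.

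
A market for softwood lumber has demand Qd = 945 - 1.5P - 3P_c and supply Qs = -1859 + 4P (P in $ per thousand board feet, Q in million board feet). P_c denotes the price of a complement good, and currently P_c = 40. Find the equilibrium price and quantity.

With P_c = 40, demand is Qd = 825 - 1.5P.
The market clears where 825 - 1.5P = -1859 + 4P. Rearranging, 5.5P = 2684, hence P* = 488.
From the demand curve, Q* = 825 - 1.5(488) = 93.

P* = 488, Q* = 93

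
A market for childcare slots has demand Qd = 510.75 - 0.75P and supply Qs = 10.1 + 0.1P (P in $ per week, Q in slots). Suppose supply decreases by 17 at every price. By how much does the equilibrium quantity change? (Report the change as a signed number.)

At equilibrium Qd = Qs, so 510.75 - 0.75P = 10.1 + 0.1P; collecting terms, 500.65 = 0.85P and P* = 589.
Plugging P* into demand: Q* = 510.75 - 0.75(589) = 69.
After the shift, supply is Qs = -6.9 + 0.1P.
Re-solving, 0.85P = 517.65 gives P = 609 and Q = 54.
ΔQ = 54 - 69 = -15.

ΔQ = -15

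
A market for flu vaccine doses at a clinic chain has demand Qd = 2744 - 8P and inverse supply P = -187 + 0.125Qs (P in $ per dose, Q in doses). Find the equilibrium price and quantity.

Inverting to quantity form: Qs = 1496 + 8P.
Set Qd = Qs: 2744 - 8P = 1496 + 8P, so 1248 = 16P and P* = 78.
Substitute back: Q* = 2744 - 8(78) = 2120.

P* = 78, Q* = 2120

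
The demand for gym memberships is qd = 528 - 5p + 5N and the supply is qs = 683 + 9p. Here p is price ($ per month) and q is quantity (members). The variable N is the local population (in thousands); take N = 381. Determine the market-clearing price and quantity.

p* = 125, q* = 1808

With N = 381, demand is qd = 2433 - 5p.
The market clears where 2433 - 5p = 683 + 9p. Rearranging, 14p = 1750, hence p* = 125.
From the demand curve, q* = 2433 - 5(125) = 1808.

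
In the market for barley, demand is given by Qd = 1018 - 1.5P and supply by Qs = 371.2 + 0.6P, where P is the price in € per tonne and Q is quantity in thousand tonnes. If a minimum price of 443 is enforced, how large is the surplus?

With P fixed at 443, quantity demanded is 353.5 and quantity supplied is 637.
Surplus = Qs - Qd = 637 - 353.5 = 283.5.

Surplus = 283.5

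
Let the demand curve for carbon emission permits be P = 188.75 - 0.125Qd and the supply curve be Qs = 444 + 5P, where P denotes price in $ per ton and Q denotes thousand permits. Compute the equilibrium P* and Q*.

P* = 82, Q* = 854

Inverting to quantity form: Qd = 1510 - 8P.
At equilibrium Qd = Qs, so 1510 - 8P = 444 + 5P; collecting terms, 1066 = 13P and P* = 82.
From the demand curve, Q* = 1510 - 8(82) = 854.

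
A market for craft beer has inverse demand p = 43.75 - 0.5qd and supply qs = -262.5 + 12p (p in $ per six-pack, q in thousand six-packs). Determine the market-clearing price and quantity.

p* = 25, q* = 37.5

In direct form, qd = 87.5 - 2p.
Equating demand and supply, 87.5 - 2p = -262.5 + 12p gives 14p = 350, so p* = 25.
Substitute back: q* = 87.5 - 2(25) = 37.5.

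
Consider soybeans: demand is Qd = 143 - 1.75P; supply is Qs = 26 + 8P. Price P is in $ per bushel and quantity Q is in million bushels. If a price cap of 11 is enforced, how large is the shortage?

Evaluating both curves at the ceiling price 11 gives Qd = 123.75, Qs = 114.
Shortage = Qd - Qs = 123.75 - 114 = 9.75.

Shortage = 9.75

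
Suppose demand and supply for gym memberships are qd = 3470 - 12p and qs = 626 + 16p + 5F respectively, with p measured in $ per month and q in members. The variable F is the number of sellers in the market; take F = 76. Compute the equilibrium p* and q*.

p* = 88, q* = 2414

With F = 76, supply is qs = 1006 + 16p.
At equilibrium qd = qs, so 3470 - 12p = 1006 + 16p; collecting terms, 2464 = 28p and p* = 88.
Substitute back: q* = 3470 - 12(88) = 2414.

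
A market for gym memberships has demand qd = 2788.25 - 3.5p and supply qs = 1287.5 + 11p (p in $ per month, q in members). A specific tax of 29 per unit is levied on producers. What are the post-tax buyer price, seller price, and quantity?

The tax drives a wedge p_b - p_s = 29. Substituting p_s = p_b - 29 into supply: qs = 968.5 + 11p_b.
Set qd = qs: 2788.25 - 3.5p_b = 968.5 + 11p_b, so 1819.75 = 14.5p_b and p_b = 125.5.
So p_s = 96.5 and the quantity traded is q = 2788.25 - 3.5(125.5) = 2349.

p_b = 125.5, p_s = 96.5, q = 2349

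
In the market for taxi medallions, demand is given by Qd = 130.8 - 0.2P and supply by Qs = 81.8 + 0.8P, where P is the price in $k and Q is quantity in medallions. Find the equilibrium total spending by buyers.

At equilibrium Qd = Qs, so 130.8 - 0.2P = 81.8 + 0.8P; collecting terms, 49 = P and P* = 49.
Plugging P* into demand: Q* = 130.8 - 0.2(49) = 121.
Total spending by buyers = P* × Q* = 49 × 121 = 5929.

Total spending by buyers = 5929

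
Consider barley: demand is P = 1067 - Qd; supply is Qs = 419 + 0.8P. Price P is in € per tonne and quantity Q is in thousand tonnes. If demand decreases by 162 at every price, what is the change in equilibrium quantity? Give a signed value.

In direct form, Qd = 1067 - P.
Set Qd = Qs: 1067 - P = 419 + 0.8P, so 648 = 1.8P and P* = 360.
Plugging P* into demand: Q* = 1067 - 360 = 707.
After the shift, demand is Qd = 905 - P.
New equilibrium: 486 = 1.8P, so P = 270 and Q = 635.
ΔQ = 635 - 707 = -72.

ΔQ = -72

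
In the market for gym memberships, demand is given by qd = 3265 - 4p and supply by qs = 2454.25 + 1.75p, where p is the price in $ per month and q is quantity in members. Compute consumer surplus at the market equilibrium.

Consumer surplus = 911925.125

Equating demand and supply, 3265 - 4p = 2454.25 + 1.75p gives 5.75p = 810.75, so p* = 141.
Substitute back: q* = 3265 - 4(141) = 2701.
Demand choke price (qd = 0): p = 3265/4 = 816.25. Consumer surplus = ½ × (816.25 - 141) × 2701 = 911925.125.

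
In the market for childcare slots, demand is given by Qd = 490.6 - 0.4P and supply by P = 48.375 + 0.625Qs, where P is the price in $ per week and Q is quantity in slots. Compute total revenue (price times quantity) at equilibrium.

Total revenue = 107068

Rewriting in direct form: Qs = -77.4 + 1.6P.
At equilibrium Qd = Qs, so 490.6 - 0.4P = -77.4 + 1.6P; collecting terms, 568 = 2P and P* = 284.
Then Q* = 490.6 - 0.4(284) = 377.
Total revenue = P* × Q* = 284 × 377 = 107068.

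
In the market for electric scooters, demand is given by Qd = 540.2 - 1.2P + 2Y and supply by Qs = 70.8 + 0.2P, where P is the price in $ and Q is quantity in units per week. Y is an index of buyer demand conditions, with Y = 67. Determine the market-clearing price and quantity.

P* = 431, Q* = 157

With Y = 67, demand is Qd = 674.2 - 1.2P.
Set Qd = Qs: 674.2 - 1.2P = 70.8 + 0.2P, so 603.4 = 1.4P and P* = 431.
From the demand curve, Q* = 674.2 - 1.2(431) = 157.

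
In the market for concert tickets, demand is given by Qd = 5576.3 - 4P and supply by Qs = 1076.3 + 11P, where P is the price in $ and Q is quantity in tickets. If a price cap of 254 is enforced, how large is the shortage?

Shortage = 690

Evaluating both curves at the ceiling price 254 gives Qd = 4560.3, Qs = 3870.3.
Shortage = Qd - Qs = 4560.3 - 3870.3 = 690.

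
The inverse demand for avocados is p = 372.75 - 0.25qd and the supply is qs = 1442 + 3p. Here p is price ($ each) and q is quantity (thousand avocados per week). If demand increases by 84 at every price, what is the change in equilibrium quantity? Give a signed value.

Δq = 36

Inverting to quantity form: qd = 1491 - 4p.
Equating demand and supply, 1491 - 4p = 1442 + 3p gives 7p = 49, so p* = 7.
From the demand curve, q* = 1491 - 4(7) = 1463.
After the shift, demand is qd = 1575 - 4p.
Re-solving, 7p = 133 gives p = 19 and q = 1499.
Δq = 1499 - 1463 = 36.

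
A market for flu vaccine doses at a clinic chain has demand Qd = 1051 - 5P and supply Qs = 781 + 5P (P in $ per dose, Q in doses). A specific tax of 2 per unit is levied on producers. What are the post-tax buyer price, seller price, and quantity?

P_b = 28, P_s = 26, Q = 911

The tax drives a wedge P_b - P_s = 2. Substituting P_s = P_b - 2 into supply: Qs = 771 + 5P_b.
Equate demand and the shifted supply: 1051 - 5P_b = 771 + 5P_b, giving 10P_b = 280, so P_b = 28.
So P_s = 26 and the quantity traded is Q = 1051 - 5(28) = 911.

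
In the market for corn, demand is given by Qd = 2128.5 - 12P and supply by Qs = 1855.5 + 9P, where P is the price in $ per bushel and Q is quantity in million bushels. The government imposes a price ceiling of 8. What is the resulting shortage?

Shortage = 105

At P = 8: Qd = 2032.5 and Qs = 1927.5.
Shortage = Qd - Qs = 2032.5 - 1927.5 = 105.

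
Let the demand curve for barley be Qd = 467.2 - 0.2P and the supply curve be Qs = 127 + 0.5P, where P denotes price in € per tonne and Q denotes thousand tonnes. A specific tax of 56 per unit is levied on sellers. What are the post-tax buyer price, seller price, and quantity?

The tax drives a wedge P_b - P_s = 56. Substituting P_s = P_b - 56 into supply: Qs = 99 + 0.5P_b.
Set Qd = Qs: 467.2 - 0.2P_b = 99 + 0.5P_b, so 368.2 = 0.7P_b and P_b = 526.
Then P_s = 526 - 56 = 470 and Q = 467.2 - 0.2(526) = 362.

P_b = 526, P_s = 470, Q = 362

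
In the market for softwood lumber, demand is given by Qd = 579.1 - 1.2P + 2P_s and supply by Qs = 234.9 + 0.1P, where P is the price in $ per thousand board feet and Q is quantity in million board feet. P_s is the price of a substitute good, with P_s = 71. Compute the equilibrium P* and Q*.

With P_s = 71, demand is Qd = 721.1 - 1.2P.
The market clears where 721.1 - 1.2P = 234.9 + 0.1P. Rearranging, 1.3P = 486.2, hence P* = 374.
Substitute back: Q* = 721.1 - 1.2(374) = 272.3.

P* = 374, Q* = 272.3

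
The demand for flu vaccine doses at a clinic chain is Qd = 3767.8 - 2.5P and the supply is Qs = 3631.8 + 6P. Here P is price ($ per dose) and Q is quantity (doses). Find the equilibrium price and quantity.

At equilibrium Qd = Qs, so 3767.8 - 2.5P = 3631.8 + 6P; collecting terms, 136 = 8.5P and P* = 16.
From the demand curve, Q* = 3767.8 - 2.5(16) = 3727.8.

P* = 16, Q* = 3727.8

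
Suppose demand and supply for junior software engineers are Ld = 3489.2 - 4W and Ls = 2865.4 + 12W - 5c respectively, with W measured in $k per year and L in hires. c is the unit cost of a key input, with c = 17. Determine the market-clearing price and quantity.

W* = 44.3, L* = 3312

With c = 17, supply is Ls = 2780.4 + 12W.
At equilibrium Ld = Ls, so 3489.2 - 4W = 2780.4 + 12W; collecting terms, 708.8 = 16W and W* = 44.3.
Substitute back: L* = 3489.2 - 4(44.3) = 3312.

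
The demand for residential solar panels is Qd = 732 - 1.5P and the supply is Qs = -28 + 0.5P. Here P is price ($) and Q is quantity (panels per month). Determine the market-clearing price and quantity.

The market clears where 732 - 1.5P = -28 + 0.5P. Rearranging, 2P = 760, hence P* = 380.
Then Q* = 732 - 1.5(380) = 162.

P* = 380, Q* = 162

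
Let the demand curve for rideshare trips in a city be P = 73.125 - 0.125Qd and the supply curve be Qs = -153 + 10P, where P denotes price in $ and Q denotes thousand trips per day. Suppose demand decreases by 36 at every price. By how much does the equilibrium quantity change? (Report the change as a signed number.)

ΔQ = -20

Solving each curve for Q: Qd = 585 - 8P.
The market clears where 585 - 8P = -153 + 10P. Rearranging, 18P = 738, hence P* = 41.
Substitute back: Q* = 585 - 8(41) = 257.
After the shift, demand is Qd = 549 - 8P.
New equilibrium: 702 = 18P, so P = 39 and Q = 237.
ΔQ = 237 - 257 = -20.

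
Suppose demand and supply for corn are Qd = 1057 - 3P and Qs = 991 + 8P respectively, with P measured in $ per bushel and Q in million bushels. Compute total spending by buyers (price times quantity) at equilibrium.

Equating demand and supply, 1057 - 3P = 991 + 8P gives 11P = 66, so P* = 6.
Then Q* = 1057 - 3(6) = 1039.
Total spending by buyers = P* × Q* = 6 × 1039 = 6234.

Total spending by buyers = 6234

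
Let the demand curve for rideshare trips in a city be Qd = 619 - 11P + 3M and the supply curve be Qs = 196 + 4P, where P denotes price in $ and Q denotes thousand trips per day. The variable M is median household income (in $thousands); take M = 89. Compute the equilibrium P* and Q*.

With M = 89, demand is Qd = 886 - 11P.
The market clears where 886 - 11P = 196 + 4P. Rearranging, 15P = 690, hence P* = 46.
Substitute back: Q* = 886 - 11(46) = 380.

P* = 46, Q* = 380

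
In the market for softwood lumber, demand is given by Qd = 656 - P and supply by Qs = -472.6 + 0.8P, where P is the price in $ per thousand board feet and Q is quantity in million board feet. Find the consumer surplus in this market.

The market clears where 656 - P = -472.6 + 0.8P. Rearranging, 1.8P = 1128.6, hence P* = 627.
Plugging P* into demand: Q* = 656 - 627 = 29.
Demand choke price (Qd = 0): P = 656. Consumer surplus = ½ × (656 - 627) × 29 = 420.5.

Consumer surplus = 420.5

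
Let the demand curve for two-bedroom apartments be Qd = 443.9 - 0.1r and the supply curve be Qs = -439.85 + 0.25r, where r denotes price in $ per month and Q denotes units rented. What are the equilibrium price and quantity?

At equilibrium Qd = Qs, so 443.9 - 0.1r = -439.85 + 0.25r; collecting terms, 883.75 = 0.35r and r* = 2525.
From the demand curve, Q* = 443.9 - 0.1(2525) = 191.4.

r* = 2525, Q* = 191.4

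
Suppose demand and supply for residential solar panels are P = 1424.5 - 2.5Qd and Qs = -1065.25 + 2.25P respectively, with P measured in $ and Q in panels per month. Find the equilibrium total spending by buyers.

Total spending by buyers = 199291

Inverting to quantity form: Qd = 569.8 - 0.4P.
Set Qd = Qs: 569.8 - 0.4P = -1065.25 + 2.25P, so 1635.05 = 2.65P and P* = 617.
Then Q* = 569.8 - 0.4(617) = 323.
Total spending by buyers = P* × Q* = 617 × 323 = 199291.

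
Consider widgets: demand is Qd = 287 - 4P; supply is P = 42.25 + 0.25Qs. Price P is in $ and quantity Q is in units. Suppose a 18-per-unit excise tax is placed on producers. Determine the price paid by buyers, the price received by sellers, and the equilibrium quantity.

In direct form, Qs = -169 + 4P.
The tax drives a wedge P_b - P_s = 18. Substituting P_s = P_b - 18 into supply: Qs = -241 + 4P_b.
Market clearing requires 287 - 4P_b = -241 + 4P_b; hence 528 = 8P_b and P_b = 66.
Then P_s = 66 - 18 = 48 and Q = 287 - 4(66) = 23.

P_b = 66, P_s = 48, Q = 23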